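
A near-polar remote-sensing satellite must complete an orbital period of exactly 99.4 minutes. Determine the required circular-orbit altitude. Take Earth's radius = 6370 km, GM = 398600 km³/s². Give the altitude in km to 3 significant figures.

738 km

T = 99.4 min = 5964.0 s.
From T = 2π√(a³/μ): a = (μ T²/4π²)^(1/3) = (398600 × 5964.0² / 4π²)^(1/3) = 7108 km.
Altitude h = a − R = 7108 − 6370 = 738 km.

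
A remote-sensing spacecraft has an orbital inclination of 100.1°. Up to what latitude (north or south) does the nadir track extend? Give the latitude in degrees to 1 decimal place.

Retrograde orbit: the ground track reaches ±(180° − i) = ±(180 − 100.1) = ±79.9°.

79.9°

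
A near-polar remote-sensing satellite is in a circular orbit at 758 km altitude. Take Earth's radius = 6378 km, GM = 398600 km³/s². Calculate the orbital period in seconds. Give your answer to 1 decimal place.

5999.2 seconds

Semi-major axis a = 6378 + 758 = 7136 km. Period T = 2π√(a³/μ) = 2π√(7136³/398600) = 5999.2 s = 99.99 min.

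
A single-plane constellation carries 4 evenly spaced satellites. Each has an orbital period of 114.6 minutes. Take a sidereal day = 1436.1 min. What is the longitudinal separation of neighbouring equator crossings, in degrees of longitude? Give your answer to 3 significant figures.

7.18°

T = 114.6 min = 6876.0 s.
Single-satellite node shift = (6876.0/86166) × 360° = 28.73°.
With 4 satellites evenly phased, successive equator crossings are 28.73/4 = 7.182° apart.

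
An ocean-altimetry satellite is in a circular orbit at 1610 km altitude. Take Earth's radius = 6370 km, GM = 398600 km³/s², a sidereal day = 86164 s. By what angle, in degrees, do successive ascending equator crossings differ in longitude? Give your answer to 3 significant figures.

29.6°

Semi-major axis a = 6370 + 1610 = 7980 km. Period T = 2π√(a³/μ) = 2π√(7980³/398600) = 7094.4 s = 118.24 min.
During one orbit Earth rotates (7094.4 / 86164) × 360° = 29.64°.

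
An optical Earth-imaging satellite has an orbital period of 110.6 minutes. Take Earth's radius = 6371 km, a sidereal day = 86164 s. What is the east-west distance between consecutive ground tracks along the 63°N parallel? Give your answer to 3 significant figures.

1400 km

T = 110.6 min = 6636.0 s.
Node shift per orbit = (6636.0/86164) × 360° = 27.73°.
Equatorial spacing = 27.73 × 111.2 km/° = 3083 km.
At 63° latitude, spacing = 3083 × cos(63°) = 1400 km.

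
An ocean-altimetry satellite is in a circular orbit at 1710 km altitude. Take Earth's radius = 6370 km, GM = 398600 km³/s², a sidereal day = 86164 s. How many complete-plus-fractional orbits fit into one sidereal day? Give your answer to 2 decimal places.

11.92

Semi-major axis a = 6370 + 1710 = 8080 km. Period T = 2π√(a³/μ) = 2π√(8080³/398600) = 7228.2 s = 120.47 min.
Orbits per sidereal day = 86164 / 7228.2 = 11.921.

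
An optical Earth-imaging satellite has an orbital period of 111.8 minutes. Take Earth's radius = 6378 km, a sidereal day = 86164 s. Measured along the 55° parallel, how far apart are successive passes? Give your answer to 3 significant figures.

T = 111.8 min = 6708.0 s.
Node shift per orbit = (6708.0/86164) × 360° = 28.03°.
Equatorial spacing = 28.03 × 111.3 km/° = 3120 km.
At 55° latitude, spacing = 3120 × cos(55°) = 1789 km.

1790 km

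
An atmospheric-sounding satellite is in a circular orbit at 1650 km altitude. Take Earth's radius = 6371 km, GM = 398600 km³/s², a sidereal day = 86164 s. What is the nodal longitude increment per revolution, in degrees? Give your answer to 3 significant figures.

Semi-major axis a = 6371 + 1650 = 8021 km. Period T = 2π√(a³/μ) = 2π√(8021³/398600) = 7149.1 s = 119.15 min.
During one orbit Earth rotates (7149.1 / 86164) × 360° = 29.87°.

29.9°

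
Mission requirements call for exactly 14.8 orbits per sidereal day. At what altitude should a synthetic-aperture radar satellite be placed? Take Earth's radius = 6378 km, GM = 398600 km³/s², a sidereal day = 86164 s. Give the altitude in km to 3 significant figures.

617 km

Required period T = 86164 / 14.8 = 5821.9 s.
From T = 2π√(a³/μ): a = (μ T²/4π²)^(1/3) = (398600 × 5821.9² / 4π²)^(1/3) = 6995 km.
Altitude h = a − R = 6995 − 6378 = 617 km.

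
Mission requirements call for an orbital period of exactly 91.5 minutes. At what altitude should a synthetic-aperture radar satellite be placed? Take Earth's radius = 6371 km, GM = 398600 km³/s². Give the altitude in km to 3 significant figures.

T = 91.5 min = 5490.0 s.
From T = 2π√(a³/μ): a = (μ T²/4π²)^(1/3) = (398600 × 5490.0² / 4π²)^(1/3) = 6726 km.
Altitude h = a − R = 6726 − 6371 = 355 km.

355 km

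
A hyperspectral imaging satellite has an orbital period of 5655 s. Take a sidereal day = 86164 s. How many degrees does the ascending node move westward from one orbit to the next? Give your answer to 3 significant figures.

23.6°

During one orbit Earth rotates (5655.0 / 86164) × 360° = 23.63°.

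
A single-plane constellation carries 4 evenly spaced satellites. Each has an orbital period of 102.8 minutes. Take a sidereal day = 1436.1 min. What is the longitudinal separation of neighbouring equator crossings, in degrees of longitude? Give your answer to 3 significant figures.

6.44°

T = 102.8 min = 6168.0 s.
Single-satellite node shift = (6168.0/86166) × 360° = 25.77°.
With 4 satellites evenly phased, successive equator crossings are 25.77/4 = 6.442° apart.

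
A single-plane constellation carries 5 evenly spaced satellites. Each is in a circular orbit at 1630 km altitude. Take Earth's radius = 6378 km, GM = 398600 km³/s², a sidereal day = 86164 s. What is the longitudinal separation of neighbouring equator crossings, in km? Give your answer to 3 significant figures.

Semi-major axis a = 6378 + 1630 = 8008 km. Period T = 2π√(a³/μ) = 2π√(8008³/398600) = 7131.8 s = 118.86 min.
Single-satellite node shift = (7131.8/86164) × 360° = 29.80°.
With 5 satellites evenly phased, successive equator crossings are 29.80/5 = 5.959° apart.
That is 5.959 × 111.3 = 663 km at the equator.

663 km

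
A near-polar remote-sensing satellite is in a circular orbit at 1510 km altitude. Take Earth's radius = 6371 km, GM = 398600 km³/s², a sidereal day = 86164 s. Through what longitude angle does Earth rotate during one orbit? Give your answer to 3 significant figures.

Semi-major axis a = 6371 + 1510 = 7881 km. Period T = 2π√(a³/μ) = 2π√(7881³/398600) = 6962.8 s = 116.05 min.
During one orbit Earth rotates (6962.8 / 86164) × 360° = 29.09°.

29.1°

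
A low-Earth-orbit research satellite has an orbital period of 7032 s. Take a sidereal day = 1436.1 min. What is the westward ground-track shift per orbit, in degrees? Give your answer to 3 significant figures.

During one orbit Earth rotates (7032.0 / 86166) × 360° = 29.38°.

29.4°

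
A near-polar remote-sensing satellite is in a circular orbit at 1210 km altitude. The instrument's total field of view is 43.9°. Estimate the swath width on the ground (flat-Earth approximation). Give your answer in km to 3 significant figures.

975 km

Half-angle = 43.9°/2 = 21.95°.
Swath width ≈ 2h·tan(θ/2) = 2 × 1210 × tan(21.95°) = 975.3 km.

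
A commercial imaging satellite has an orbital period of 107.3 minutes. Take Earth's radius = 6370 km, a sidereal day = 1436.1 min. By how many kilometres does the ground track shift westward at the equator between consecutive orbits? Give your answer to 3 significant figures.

2990 km

T = 107.3 min = 6438.0 s.
During one orbit Earth rotates (6438.0 / 86166) × 360° = 26.90°.
At the equator that is 26.90° × (2π·6370/360) km/° = 26.90 × 111.2 = 2990 km.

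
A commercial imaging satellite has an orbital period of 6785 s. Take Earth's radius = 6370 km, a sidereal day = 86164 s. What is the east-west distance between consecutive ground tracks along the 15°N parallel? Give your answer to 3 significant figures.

Node shift per orbit = (6785.0/86164) × 360° = 28.35°.
Equatorial spacing = 28.35 × 111.2 km/° = 3152 km.
At 15° latitude, spacing = 3152 × cos(15°) = 3044 km.

3040 km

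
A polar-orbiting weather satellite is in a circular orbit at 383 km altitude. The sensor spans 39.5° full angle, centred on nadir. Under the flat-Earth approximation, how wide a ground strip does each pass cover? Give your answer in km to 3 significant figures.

275 km

Half-angle = 39.5°/2 = 19.75°.
Swath width ≈ 2h·tan(θ/2) = 2 × 383 × tan(19.75°) = 275.0 km.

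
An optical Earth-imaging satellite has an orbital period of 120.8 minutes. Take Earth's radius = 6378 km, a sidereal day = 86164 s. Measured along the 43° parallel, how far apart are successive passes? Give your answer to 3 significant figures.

2470 km

T = 120.8 min = 7248.0 s.
Node shift per orbit = (7248.0/86164) × 360° = 30.28°.
Equatorial spacing = 30.28 × 111.3 km/° = 3371 km.
At 43° latitude, spacing = 3371 × cos(43°) = 2465 km.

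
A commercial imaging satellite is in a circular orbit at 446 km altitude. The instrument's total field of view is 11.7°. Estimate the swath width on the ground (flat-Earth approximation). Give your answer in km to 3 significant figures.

91.4 km

Half-angle = 11.7°/2 = 5.85°.
Swath width ≈ 2h·tan(θ/2) = 2 × 446 × tan(5.85°) = 91.4 km.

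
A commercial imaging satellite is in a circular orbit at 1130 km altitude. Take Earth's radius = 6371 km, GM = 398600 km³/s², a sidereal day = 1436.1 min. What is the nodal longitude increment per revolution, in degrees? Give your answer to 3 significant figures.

Semi-major axis a = 6371 + 1130 = 7501 km. Period T = 2π√(a³/μ) = 2π√(7501³/398600) = 6465.3 s = 107.76 min.
During one orbit Earth rotates (6465.3 / 86166) × 360° = 27.01°.

27.0°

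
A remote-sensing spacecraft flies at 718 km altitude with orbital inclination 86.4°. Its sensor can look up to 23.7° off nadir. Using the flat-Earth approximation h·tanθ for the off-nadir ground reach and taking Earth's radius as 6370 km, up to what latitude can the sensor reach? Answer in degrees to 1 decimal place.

89.2°

For a prograde orbit the ground track reaches latitude ±i = ±86.4°.
Sensor half-swath on the ground ≈ 718·tan(23.7°) = 315 km = 2.83° of latitude.
Maximum observable latitude ≈ 86.4 + 2.83 = 89.2°.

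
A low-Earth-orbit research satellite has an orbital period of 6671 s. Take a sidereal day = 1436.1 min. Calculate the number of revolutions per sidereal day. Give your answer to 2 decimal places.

12.92

Orbits per sidereal day = 86166 / 6671.0 = 12.917.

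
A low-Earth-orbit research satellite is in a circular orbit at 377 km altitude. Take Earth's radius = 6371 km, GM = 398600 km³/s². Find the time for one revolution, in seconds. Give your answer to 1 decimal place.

Semi-major axis a = 6371 + 377 = 6748 km. Period T = 2π√(a³/μ) = 2π√(6748³/398600) = 5516.6 s = 91.94 min.

5516.6 seconds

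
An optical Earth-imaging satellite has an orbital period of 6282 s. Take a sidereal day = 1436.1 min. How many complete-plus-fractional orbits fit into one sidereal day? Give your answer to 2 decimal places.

13.72

Orbits per sidereal day = 86166 / 6282.0 = 13.716.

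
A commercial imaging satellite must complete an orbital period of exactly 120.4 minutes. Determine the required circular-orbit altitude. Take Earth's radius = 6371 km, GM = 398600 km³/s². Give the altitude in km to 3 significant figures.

T = 120.4 min = 7224.0 s.
From T = 2π√(a³/μ): a = (μ T²/4π²)^(1/3) = (398600 × 7224.0² / 4π²)^(1/3) = 8077 km.
Altitude h = a − R = 8077 − 6371 = 1706 km.

1710 km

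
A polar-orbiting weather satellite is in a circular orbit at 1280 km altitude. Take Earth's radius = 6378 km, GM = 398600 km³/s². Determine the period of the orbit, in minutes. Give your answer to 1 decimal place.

111.2 min

Semi-major axis a = 6378 + 1280 = 7658 km. Period T = 2π√(a³/μ) = 2π√(7658³/398600) = 6669.4 s = 111.16 min.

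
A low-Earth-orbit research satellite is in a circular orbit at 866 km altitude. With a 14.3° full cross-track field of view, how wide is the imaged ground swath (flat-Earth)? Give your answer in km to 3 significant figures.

Half-angle = 14.3°/2 = 7.15°.
Swath width ≈ 2h·tan(θ/2) = 2 × 866 × tan(7.15°) = 217.3 km.

217 km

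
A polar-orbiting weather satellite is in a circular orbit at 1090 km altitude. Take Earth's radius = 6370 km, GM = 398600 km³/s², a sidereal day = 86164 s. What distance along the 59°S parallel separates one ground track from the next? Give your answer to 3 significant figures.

Semi-major axis a = 6370 + 1090 = 7460 km. Period T = 2π√(a³/μ) = 2π√(7460³/398600) = 6412.4 s = 106.87 min.
Node shift per orbit = (6412.4/86164) × 360° = 26.79°.
Equatorial spacing = 26.79 × 111.2 km/° = 2979 km.
At 59° latitude, spacing = 2979 × cos(59°) = 1534 km.

1530 km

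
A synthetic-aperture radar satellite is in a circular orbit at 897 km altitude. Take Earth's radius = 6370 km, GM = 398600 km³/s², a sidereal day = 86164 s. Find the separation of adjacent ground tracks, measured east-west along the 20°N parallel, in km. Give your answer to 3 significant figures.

Semi-major axis a = 6370 + 897 = 7267 km. Period T = 2π√(a³/μ) = 2π√(7267³/398600) = 6165.2 s = 102.75 min.
Node shift per orbit = (6165.2/86164) × 360° = 25.76°.
Equatorial spacing = 25.76 × 111.2 km/° = 2864 km.
At 20° latitude, spacing = 2864 × cos(20°) = 2691 km.

2690 km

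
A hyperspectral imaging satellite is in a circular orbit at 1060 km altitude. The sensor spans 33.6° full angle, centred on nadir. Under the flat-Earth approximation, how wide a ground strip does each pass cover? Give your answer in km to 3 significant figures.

Half-angle = 33.6°/2 = 16.8°.
Swath width ≈ 2h·tan(θ/2) = 2 × 1060 × tan(16.8°) = 640.1 km.

640 km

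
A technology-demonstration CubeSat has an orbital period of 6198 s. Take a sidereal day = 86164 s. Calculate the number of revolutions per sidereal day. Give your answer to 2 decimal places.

Orbits per sidereal day = 86164 / 6198.0 = 13.902.

13.90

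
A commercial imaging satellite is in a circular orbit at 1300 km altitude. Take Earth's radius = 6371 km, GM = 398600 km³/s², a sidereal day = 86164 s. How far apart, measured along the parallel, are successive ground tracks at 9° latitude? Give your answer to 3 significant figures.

Semi-major axis a = 6371 + 1300 = 7671 km. Period T = 2π√(a³/μ) = 2π√(7671³/398600) = 6686.4 s = 111.44 min.
Node shift per orbit = (6686.4/86164) × 360° = 27.94°.
Equatorial spacing = 27.94 × 111.2 km/° = 3106 km.
At 9° latitude, spacing = 3106 × cos(9°) = 3068 km.

3070 km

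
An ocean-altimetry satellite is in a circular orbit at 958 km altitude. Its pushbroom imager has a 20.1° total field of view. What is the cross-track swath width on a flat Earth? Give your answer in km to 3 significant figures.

340 km

Half-angle = 20.1°/2 = 10.05°.
Swath width ≈ 2h·tan(θ/2) = 2 × 958 × tan(10.05°) = 339.6 km.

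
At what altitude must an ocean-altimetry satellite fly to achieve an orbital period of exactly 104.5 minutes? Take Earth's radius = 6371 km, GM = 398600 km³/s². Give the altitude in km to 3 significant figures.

T = 104.5 min = 6270.0 s.
From T = 2π√(a³/μ): a = (μ T²/4π²)^(1/3) = (398600 × 6270.0² / 4π²)^(1/3) = 7349 km.
Altitude h = a − R = 7349 − 6371 = 978 km.

978 km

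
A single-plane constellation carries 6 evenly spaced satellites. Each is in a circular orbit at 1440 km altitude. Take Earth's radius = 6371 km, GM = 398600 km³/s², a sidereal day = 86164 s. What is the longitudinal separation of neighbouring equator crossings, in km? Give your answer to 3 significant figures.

532 km

Semi-major axis a = 6371 + 1440 = 7811 km. Period T = 2π√(a³/μ) = 2π√(7811³/398600) = 6870.2 s = 114.50 min.
Single-satellite node shift = (6870.2/86164) × 360° = 28.70°.
With 6 satellites evenly phased, successive equator crossings are 28.70/6 = 4.784° apart.
That is 4.784 × 111.2 = 532 km at the equator.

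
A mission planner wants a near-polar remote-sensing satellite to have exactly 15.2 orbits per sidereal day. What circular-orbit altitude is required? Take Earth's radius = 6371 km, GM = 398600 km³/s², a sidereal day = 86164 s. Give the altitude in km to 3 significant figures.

500 km

Required period T = 86164 / 15.2 = 5668.7 s.
From T = 2π√(a³/μ): a = (μ T²/4π²)^(1/3) = (398600 × 5668.7² / 4π²)^(1/3) = 6871 km.
Altitude h = a − R = 6871 − 6371 = 500 km.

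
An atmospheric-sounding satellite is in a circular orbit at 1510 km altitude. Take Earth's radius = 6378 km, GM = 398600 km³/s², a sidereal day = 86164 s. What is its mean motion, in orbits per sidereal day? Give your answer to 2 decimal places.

Semi-major axis a = 6378 + 1510 = 7888 km. Period T = 2π√(a³/μ) = 2π√(7888³/398600) = 6972.1 s = 116.20 min.
Orbits per sidereal day = 86164 / 6972.1 = 12.358.

12.36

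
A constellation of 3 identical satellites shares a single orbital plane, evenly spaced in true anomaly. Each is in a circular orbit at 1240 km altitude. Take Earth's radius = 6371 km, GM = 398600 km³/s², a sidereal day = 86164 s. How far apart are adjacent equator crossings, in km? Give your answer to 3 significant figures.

Semi-major axis a = 6371 + 1240 = 7611 km. Period T = 2π√(a³/μ) = 2π√(7611³/398600) = 6608.1 s = 110.13 min.
Single-satellite node shift = (6608.1/86164) × 360° = 27.61°.
With 3 satellites evenly phased, successive equator crossings are 27.61/3 = 9.203° apart.
That is 9.203 × 111.2 = 1023 km at the equator.

1020 km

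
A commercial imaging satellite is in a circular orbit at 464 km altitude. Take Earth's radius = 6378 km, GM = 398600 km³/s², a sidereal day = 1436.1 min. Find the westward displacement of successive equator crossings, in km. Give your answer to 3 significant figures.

2620 km

Semi-major axis a = 6378 + 464 = 6842 km. Period T = 2π√(a³/μ) = 2π√(6842³/398600) = 5632.3 s = 93.87 min.
During one orbit Earth rotates (5632.3 / 86166) × 360° = 23.53°.
At the equator that is 23.53° × (2π·6378/360) km/° = 23.53 × 111.3 = 2619 km.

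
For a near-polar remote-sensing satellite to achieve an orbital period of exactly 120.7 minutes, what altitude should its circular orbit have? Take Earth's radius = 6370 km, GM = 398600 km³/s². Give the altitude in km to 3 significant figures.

1720 km

T = 120.7 min = 7242.0 s.
From T = 2π√(a³/μ): a = (μ T²/4π²)^(1/3) = (398600 × 7242.0² / 4π²)^(1/3) = 8090 km.
Altitude h = a − R = 8090 − 6370 = 1720 km.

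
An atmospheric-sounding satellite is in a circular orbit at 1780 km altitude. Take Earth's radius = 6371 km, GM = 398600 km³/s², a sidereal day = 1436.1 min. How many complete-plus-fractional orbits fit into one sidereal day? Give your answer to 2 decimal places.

Semi-major axis a = 6371 + 1780 = 8151 km. Period T = 2π√(a³/μ) = 2π√(8151³/398600) = 7323.6 s = 122.06 min.
Orbits per sidereal day = 86166 / 7323.6 = 11.765.

11.77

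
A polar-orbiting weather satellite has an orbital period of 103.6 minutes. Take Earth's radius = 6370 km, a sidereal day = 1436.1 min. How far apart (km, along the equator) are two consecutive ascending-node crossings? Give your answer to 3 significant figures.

T = 103.6 min = 6216.0 s.
During one orbit Earth rotates (6216.0 / 86166) × 360° = 25.97°.
At the equator that is 25.97° × (2π·6370/360) km/° = 25.97 × 111.2 = 2887 km.

2890 km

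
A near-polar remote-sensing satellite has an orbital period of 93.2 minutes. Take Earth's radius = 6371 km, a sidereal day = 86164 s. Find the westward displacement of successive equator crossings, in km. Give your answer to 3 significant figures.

2600 km

T = 93.2 min = 5592.0 s.
During one orbit Earth rotates (5592.0 / 86164) × 360° = 23.36°.
At the equator that is 23.36° × (2π·6371/360) km/° = 23.36 × 111.2 = 2598 km.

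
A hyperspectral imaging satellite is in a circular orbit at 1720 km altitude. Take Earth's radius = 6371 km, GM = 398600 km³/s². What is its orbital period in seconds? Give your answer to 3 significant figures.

Semi-major axis a = 6371 + 1720 = 8091 km. Period T = 2π√(a³/μ) = 2π√(8091³/398600) = 7242.9 s = 120.72 min.

7240 seconds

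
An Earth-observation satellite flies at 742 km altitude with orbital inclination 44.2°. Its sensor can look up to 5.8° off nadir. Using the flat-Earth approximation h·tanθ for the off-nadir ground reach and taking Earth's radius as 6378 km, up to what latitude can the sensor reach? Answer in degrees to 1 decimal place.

44.9°

For a prograde orbit the ground track reaches latitude ±i = ±44.2°.
Sensor half-swath on the ground ≈ 742·tan(5.8°) = 75 km = 0.68° of latitude.
Maximum observable latitude ≈ 44.2 + 0.68 = 44.9°.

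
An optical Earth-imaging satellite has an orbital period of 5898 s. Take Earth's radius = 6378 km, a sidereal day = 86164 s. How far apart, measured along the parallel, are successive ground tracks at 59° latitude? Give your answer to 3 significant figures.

Node shift per orbit = (5898.0/86164) × 360° = 24.64°.
Equatorial spacing = 24.64 × 111.3 km/° = 2743 km.
At 59° latitude, spacing = 2743 × cos(59°) = 1413 km.

1410 km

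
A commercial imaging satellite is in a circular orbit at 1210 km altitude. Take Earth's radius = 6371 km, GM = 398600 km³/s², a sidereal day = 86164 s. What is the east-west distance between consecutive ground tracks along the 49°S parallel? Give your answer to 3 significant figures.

Semi-major axis a = 6371 + 1210 = 7581 km. Period T = 2π√(a³/μ) = 2π√(7581³/398600) = 6569.0 s = 109.48 min.
Node shift per orbit = (6569.0/86164) × 360° = 27.45°.
Equatorial spacing = 27.45 × 111.2 km/° = 3052 km.
At 49° latitude, spacing = 3052 × cos(49°) = 2002 km.

2000 km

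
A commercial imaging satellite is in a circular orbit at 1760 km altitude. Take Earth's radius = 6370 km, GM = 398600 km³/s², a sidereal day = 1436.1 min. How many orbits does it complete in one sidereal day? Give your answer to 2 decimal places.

Semi-major axis a = 6370 + 1760 = 8130 km. Period T = 2π√(a³/μ) = 2π√(8130³/398600) = 7295.4 s = 121.59 min.
Orbits per sidereal day = 86166 / 7295.4 = 11.811.

11.81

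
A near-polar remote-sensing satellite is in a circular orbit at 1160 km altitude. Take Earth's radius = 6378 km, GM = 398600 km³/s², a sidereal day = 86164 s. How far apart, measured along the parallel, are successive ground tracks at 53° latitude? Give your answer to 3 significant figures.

1820 km

Semi-major axis a = 6378 + 1160 = 7538 km. Period T = 2π√(a³/μ) = 2π√(7538³/398600) = 6513.2 s = 108.55 min.
Node shift per orbit = (6513.2/86164) × 360° = 27.21°.
Equatorial spacing = 27.21 × 111.3 km/° = 3029 km.
At 53° latitude, spacing = 3029 × cos(53°) = 1823 km.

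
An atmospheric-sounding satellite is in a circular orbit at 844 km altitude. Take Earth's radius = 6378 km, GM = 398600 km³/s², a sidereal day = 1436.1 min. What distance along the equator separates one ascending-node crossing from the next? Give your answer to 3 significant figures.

2840 km

Semi-major axis a = 6378 + 844 = 7222 km. Period T = 2π√(a³/μ) = 2π√(7222³/398600) = 6108.0 s = 101.80 min.
During one orbit Earth rotates (6108.0 / 86166) × 360° = 25.52°.
At the equator that is 25.52° × (2π·6378/360) km/° = 25.52 × 111.3 = 2841 km.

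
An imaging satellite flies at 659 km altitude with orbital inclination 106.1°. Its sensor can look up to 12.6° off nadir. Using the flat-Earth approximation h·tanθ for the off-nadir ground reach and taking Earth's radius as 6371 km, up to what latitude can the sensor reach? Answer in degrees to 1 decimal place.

Retrograde orbit: the ground track reaches ±(180° − i) = ±(180 − 106.1) = ±73.9°.
Sensor half-swath on the ground ≈ 659·tan(12.6°) = 147 km = 1.32° of latitude.
Maximum observable latitude ≈ 73.9 + 1.32 = 75.2°.

75.2°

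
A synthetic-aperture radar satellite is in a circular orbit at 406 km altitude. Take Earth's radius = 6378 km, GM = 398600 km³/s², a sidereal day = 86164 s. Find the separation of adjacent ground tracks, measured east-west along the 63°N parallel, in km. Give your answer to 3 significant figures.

1170 km

Semi-major axis a = 6378 + 406 = 6784 km. Period T = 2π√(a³/μ) = 2π√(6784³/398600) = 5560.8 s = 92.68 min.
Node shift per orbit = (5560.8/86164) × 360° = 23.23°.
Equatorial spacing = 23.23 × 111.3 km/° = 2586 km.
At 63° latitude, spacing = 2586 × cos(63°) = 1174 km.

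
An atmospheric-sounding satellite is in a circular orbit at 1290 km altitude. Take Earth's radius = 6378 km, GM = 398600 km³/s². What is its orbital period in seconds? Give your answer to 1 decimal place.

Semi-major axis a = 6378 + 1290 = 7668 km. Period T = 2π√(a³/μ) = 2π√(7668³/398600) = 6682.4 s = 111.37 min.

6682.4 seconds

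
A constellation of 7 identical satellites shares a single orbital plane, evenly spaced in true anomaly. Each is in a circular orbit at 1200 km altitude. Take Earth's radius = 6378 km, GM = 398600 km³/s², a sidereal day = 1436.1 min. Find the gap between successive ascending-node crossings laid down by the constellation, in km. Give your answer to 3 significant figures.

436 km

Semi-major axis a = 6378 + 1200 = 7578 km. Period T = 2π√(a³/μ) = 2π√(7578³/398600) = 6565.1 s = 109.42 min.
Single-satellite node shift = (6565.1/86166) × 360° = 27.43°.
With 7 satellites evenly phased, successive equator crossings are 27.43/7 = 3.918° apart.
That is 3.918 × 111.3 = 436 km at the equator.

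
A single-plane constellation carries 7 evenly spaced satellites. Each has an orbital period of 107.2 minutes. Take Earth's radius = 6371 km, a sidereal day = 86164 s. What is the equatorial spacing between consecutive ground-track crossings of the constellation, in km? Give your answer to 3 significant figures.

T = 107.2 min = 6432.0 s.
Single-satellite node shift = (6432.0/86164) × 360° = 26.87°.
With 7 satellites evenly phased, successive equator crossings are 26.87/7 = 3.839° apart.
That is 3.839 × 111.2 = 427 km at the equator.

427 km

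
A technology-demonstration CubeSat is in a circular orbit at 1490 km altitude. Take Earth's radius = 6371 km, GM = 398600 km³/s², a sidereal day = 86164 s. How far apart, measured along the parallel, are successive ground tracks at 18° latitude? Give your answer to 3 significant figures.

Semi-major axis a = 6371 + 1490 = 7861 km. Period T = 2π√(a³/μ) = 2π√(7861³/398600) = 6936.3 s = 115.61 min.
Node shift per orbit = (6936.3/86164) × 360° = 28.98°.
Equatorial spacing = 28.98 × 111.2 km/° = 3222 km.
At 18° latitude, spacing = 3222 × cos(18°) = 3065 km.

3060 km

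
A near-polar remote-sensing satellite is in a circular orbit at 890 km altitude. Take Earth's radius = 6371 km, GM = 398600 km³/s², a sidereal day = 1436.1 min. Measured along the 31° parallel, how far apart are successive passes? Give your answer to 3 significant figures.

2450 km

Semi-major axis a = 6371 + 890 = 7261 km. Period T = 2π√(a³/μ) = 2π√(7261³/398600) = 6157.5 s = 102.63 min.
Node shift per orbit = (6157.5/86166) × 360° = 25.73°.
Equatorial spacing = 25.73 × 111.2 km/° = 2861 km.
At 31° latitude, spacing = 2861 × cos(31°) = 2452 km.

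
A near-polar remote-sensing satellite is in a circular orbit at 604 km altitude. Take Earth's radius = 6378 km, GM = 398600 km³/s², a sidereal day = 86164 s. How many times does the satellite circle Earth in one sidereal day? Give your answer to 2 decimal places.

14.84

Semi-major axis a = 6378 + 604 = 6982 km. Period T = 2π√(a³/μ) = 2π√(6982³/398600) = 5806.1 s = 96.77 min.
Orbits per sidereal day = 86164 / 5806.1 = 14.840.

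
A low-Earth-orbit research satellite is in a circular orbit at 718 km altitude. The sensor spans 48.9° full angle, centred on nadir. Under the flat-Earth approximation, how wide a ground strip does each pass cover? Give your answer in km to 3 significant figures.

Half-angle = 48.9°/2 = 24.45°.
Swath width ≈ 2h·tan(θ/2) = 2 × 718 × tan(24.45°) = 652.9 km.

653 km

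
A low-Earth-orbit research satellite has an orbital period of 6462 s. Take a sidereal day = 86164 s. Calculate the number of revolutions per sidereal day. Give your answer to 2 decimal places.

13.33

Orbits per sidereal day = 86164 / 6462.0 = 13.334.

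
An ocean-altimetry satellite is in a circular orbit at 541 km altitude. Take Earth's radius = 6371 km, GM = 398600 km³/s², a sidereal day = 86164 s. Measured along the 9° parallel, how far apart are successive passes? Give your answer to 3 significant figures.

2620 km

Semi-major axis a = 6371 + 541 = 6912 km. Period T = 2π√(a³/μ) = 2π√(6912³/398600) = 5719.0 s = 95.32 min.
Node shift per orbit = (5719.0/86164) × 360° = 23.89°.
Equatorial spacing = 23.89 × 111.2 km/° = 2657 km.
At 9° latitude, spacing = 2657 × cos(9°) = 2624 km.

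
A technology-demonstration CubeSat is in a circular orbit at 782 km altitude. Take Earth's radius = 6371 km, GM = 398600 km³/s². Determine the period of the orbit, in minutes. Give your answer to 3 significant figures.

Semi-major axis a = 6371 + 782 = 7153 km. Period T = 2π√(a³/μ) = 2π√(7153³/398600) = 6020.7 s = 100.34 min.

100 min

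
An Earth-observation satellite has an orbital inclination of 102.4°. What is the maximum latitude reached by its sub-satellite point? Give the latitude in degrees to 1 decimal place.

Retrograde orbit: the ground track reaches ±(180° − i) = ±(180 − 102.4) = ±77.6°.

77.6°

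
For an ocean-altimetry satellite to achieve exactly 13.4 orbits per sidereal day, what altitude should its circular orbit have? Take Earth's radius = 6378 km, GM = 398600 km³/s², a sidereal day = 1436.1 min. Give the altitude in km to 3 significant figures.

Required period T = 86166 / 13.4 = 6430.3 s.
From T = 2π√(a³/μ): a = (μ T²/4π²)^(1/3) = (398600 × 6430.3² / 4π²)^(1/3) = 7474 km.
Altitude h = a − R = 7474 − 6378 = 1096 km.

1100 km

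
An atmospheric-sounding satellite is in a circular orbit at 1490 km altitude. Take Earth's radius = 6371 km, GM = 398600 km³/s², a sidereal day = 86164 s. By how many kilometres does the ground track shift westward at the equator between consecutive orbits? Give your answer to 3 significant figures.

3220 km

Semi-major axis a = 6371 + 1490 = 7861 km. Period T = 2π√(a³/μ) = 2π√(7861³/398600) = 6936.3 s = 115.61 min.
During one orbit Earth rotates (6936.3 / 86164) × 360° = 28.98°.
At the equator that is 28.98° × (2π·6371/360) km/° = 28.98 × 111.2 = 3222 km.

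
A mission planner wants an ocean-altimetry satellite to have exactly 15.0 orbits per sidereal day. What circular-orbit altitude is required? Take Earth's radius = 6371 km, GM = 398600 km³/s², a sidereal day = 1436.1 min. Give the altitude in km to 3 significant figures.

561 km

Required period T = 86166 / 15.0 = 5744.4 s.
From T = 2π√(a³/μ): a = (μ T²/4π²)^(1/3) = (398600 × 5744.4² / 4π²)^(1/3) = 6932 km.
Altitude h = a − R = 6932 − 6371 = 561 km.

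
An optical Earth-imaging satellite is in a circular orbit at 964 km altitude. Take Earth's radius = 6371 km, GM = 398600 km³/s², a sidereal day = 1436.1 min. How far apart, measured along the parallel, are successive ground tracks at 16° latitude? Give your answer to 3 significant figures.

2790 km

Semi-major axis a = 6371 + 964 = 7335 km. Period T = 2π√(a³/μ) = 2π√(7335³/398600) = 6251.9 s = 104.20 min.
Node shift per orbit = (6251.9/86166) × 360° = 26.12°.
Equatorial spacing = 26.12 × 111.2 km/° = 2904 km.
At 16° latitude, spacing = 2904 × cos(16°) = 2792 km.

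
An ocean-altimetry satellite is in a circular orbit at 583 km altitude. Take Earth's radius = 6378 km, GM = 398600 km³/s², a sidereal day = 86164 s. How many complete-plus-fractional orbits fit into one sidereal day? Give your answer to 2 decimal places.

Semi-major axis a = 6378 + 583 = 6961 km. Period T = 2π√(a³/μ) = 2π√(6961³/398600) = 5779.9 s = 96.33 min.
Orbits per sidereal day = 86164 / 5779.9 = 14.908.

14.91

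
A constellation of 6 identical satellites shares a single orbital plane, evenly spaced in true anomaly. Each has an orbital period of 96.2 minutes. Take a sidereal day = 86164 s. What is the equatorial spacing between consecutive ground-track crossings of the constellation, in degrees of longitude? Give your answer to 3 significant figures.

T = 96.2 min = 5772.0 s.
Single-satellite node shift = (5772.0/86164) × 360° = 24.12°.
With 6 satellites evenly phased, successive equator crossings are 24.12/6 = 4.019° apart.

4.02°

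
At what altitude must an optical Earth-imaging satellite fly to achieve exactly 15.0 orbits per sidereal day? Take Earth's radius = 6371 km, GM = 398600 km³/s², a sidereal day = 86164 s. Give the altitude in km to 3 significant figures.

561 km

Required period T = 86164 / 15.0 = 5744.3 s.
From T = 2π√(a³/μ): a = (μ T²/4π²)^(1/3) = (398600 × 5744.3² / 4π²)^(1/3) = 6932 km.
Altitude h = a − R = 6932 − 6371 = 561 km.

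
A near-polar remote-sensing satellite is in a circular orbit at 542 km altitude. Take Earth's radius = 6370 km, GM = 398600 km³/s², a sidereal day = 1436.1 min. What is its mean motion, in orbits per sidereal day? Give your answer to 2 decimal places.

Semi-major axis a = 6370 + 542 = 6912 km. Period T = 2π√(a³/μ) = 2π√(6912³/398600) = 5719.0 s = 95.32 min.
Orbits per sidereal day = 86166 / 5719.0 = 15.067.

15.07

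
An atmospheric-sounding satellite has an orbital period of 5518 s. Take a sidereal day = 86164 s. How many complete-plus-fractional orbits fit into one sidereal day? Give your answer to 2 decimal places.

15.62

Orbits per sidereal day = 86164 / 5518.0 = 15.615.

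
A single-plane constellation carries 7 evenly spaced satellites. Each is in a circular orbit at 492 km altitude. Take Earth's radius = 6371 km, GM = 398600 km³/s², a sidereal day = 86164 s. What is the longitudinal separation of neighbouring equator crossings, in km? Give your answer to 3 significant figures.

Semi-major axis a = 6371 + 492 = 6863 km. Period T = 2π√(a³/μ) = 2π√(6863³/398600) = 5658.3 s = 94.30 min.
Single-satellite node shift = (5658.3/86164) × 360° = 23.64°.
With 7 satellites evenly phased, successive equator crossings are 23.64/7 = 3.377° apart.
That is 3.377 × 111.2 = 376 km at the equator.

376 km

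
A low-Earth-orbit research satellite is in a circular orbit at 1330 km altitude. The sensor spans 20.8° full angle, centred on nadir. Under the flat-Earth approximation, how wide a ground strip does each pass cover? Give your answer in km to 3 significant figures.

488 km

Half-angle = 20.8°/2 = 10.4°.
Swath width ≈ 2h·tan(θ/2) = 2 × 1330 × tan(10.4°) = 488.2 km.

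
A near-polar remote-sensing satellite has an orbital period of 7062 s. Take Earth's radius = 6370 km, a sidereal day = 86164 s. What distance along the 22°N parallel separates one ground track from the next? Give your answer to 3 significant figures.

3040 km

Node shift per orbit = (7062.0/86164) × 360° = 29.51°.
Equatorial spacing = 29.51 × 111.2 km/° = 3280 km.
At 22° latitude, spacing = 3280 × cos(22°) = 3041 km.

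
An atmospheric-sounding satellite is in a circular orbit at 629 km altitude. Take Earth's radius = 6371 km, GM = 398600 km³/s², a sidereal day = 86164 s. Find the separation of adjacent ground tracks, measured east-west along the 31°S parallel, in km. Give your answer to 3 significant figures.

2320 km

Semi-major axis a = 6371 + 629 = 7000 km. Period T = 2π√(a³/μ) = 2π√(7000³/398600) = 5828.5 s = 97.14 min.
Node shift per orbit = (5828.5/86164) × 360° = 24.35°.
Equatorial spacing = 24.35 × 111.2 km/° = 2708 km.
At 31° latitude, spacing = 2708 × cos(31°) = 2321 km.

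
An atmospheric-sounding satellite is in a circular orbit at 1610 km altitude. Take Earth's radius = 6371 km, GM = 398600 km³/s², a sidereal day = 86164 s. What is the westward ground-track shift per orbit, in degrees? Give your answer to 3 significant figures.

29.6°

Semi-major axis a = 6371 + 1610 = 7981 km. Period T = 2π√(a³/μ) = 2π√(7981³/398600) = 7095.7 s = 118.26 min.
During one orbit Earth rotates (7095.7 / 86164) × 360° = 29.65°.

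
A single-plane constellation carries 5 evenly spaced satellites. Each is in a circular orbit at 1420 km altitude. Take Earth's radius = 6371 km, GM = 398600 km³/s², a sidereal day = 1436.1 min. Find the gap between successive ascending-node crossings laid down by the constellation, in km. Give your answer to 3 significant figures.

636 km

Semi-major axis a = 6371 + 1420 = 7791 km. Period T = 2π√(a³/μ) = 2π√(7791³/398600) = 6843.9 s = 114.06 min.
Single-satellite node shift = (6843.9/86166) × 360° = 28.59°.
With 5 satellites evenly phased, successive equator crossings are 28.59/5 = 5.719° apart.
That is 5.719 × 111.2 = 636 km at the equator.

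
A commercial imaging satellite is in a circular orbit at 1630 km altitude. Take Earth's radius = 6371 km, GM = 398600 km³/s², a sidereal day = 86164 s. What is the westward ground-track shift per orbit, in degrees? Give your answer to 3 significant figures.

29.8°

Semi-major axis a = 6371 + 1630 = 8001 km. Period T = 2π√(a³/μ) = 2π√(8001³/398600) = 7122.4 s = 118.71 min.
During one orbit Earth rotates (7122.4 / 86164) × 360° = 29.76°.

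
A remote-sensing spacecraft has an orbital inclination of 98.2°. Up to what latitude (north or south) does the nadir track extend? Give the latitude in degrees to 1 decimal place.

Retrograde orbit: the ground track reaches ±(180° − i) = ±(180 − 98.2) = ±81.8°.

81.8°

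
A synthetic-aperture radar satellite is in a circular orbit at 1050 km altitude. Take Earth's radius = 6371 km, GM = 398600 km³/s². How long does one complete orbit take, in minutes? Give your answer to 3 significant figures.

Semi-major axis a = 6371 + 1050 = 7421 km. Period T = 2π√(a³/μ) = 2π√(7421³/398600) = 6362.2 s = 106.04 min.

106 min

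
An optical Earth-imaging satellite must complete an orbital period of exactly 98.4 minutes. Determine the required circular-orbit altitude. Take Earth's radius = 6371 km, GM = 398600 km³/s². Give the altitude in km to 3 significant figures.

T = 98.4 min = 5904.0 s.
From T = 2π√(a³/μ): a = (μ T²/4π²)^(1/3) = (398600 × 5904.0² / 4π²)^(1/3) = 7060 km.
Altitude h = a − R = 7060 − 6371 = 689 km.

689 km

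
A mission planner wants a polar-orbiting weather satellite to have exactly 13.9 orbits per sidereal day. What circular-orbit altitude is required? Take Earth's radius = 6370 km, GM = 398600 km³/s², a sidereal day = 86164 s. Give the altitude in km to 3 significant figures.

923 km

Required period T = 86164 / 13.9 = 6198.8 s.
From T = 2π√(a³/μ): a = (μ T²/4π²)^(1/3) = (398600 × 6198.8² / 4π²)^(1/3) = 7293 km.
Altitude h = a − R = 7293 − 6370 = 923 km.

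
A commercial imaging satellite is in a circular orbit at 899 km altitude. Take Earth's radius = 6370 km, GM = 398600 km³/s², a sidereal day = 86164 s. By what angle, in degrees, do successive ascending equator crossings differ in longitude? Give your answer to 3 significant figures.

25.8°

Semi-major axis a = 6370 + 899 = 7269 km. Period T = 2π√(a³/μ) = 2π√(7269³/398600) = 6167.7 s = 102.79 min.
During one orbit Earth rotates (6167.7 / 86164) × 360° = 25.77°.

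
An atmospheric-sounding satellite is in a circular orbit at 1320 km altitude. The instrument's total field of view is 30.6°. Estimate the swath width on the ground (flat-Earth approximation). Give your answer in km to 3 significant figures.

722 km

Half-angle = 30.6°/2 = 15.3°.
Swath width ≈ 2h·tan(θ/2) = 2 × 1320 × tan(15.3°) = 722.2 km.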